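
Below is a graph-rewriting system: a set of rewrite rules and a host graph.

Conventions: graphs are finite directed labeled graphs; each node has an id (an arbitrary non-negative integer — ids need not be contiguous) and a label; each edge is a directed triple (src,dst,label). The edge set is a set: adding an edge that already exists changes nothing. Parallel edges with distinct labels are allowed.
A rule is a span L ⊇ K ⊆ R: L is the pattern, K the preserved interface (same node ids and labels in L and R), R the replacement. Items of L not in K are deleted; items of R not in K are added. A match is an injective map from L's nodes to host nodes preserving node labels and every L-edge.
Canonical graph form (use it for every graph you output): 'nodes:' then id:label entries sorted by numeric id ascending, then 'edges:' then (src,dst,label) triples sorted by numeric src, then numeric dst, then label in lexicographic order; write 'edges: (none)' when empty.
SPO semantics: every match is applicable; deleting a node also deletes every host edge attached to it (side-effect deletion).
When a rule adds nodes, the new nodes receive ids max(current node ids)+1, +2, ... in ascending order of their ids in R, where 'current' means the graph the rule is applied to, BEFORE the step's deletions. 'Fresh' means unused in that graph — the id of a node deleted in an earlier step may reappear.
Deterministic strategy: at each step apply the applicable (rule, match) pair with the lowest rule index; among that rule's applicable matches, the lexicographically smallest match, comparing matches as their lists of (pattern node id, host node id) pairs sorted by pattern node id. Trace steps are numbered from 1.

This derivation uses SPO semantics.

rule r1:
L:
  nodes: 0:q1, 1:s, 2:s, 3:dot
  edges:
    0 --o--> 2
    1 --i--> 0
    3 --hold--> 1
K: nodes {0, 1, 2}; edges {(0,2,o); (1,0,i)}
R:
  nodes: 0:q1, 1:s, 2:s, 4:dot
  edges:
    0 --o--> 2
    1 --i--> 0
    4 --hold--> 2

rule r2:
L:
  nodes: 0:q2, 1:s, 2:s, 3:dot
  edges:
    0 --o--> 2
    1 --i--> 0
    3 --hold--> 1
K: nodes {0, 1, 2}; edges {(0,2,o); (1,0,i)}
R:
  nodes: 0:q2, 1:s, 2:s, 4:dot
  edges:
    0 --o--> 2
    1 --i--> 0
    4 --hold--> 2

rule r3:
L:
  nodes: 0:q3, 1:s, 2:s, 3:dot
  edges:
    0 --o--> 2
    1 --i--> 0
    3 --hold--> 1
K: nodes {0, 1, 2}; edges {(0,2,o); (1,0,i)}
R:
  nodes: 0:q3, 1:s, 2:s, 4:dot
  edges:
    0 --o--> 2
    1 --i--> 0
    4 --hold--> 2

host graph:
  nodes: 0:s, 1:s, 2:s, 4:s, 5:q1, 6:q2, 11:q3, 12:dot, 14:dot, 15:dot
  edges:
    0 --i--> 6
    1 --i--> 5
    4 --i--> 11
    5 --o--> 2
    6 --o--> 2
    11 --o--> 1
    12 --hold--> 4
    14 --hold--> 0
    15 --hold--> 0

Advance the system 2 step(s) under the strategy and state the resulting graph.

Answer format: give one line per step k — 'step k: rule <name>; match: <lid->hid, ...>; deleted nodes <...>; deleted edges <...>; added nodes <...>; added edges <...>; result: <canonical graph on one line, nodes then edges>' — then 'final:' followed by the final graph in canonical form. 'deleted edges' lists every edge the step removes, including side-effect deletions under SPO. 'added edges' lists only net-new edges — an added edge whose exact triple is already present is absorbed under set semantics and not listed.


step 1: rule r2; match: 0->6, 1->0, 2->2, 3->14; deleted nodes 14; deleted edges (14,0,hold); added nodes 16; added edges (16,2,hold); result: nodes: 0:s, 1:s, 2:s, 4:s, 5:q1, 6:q2, 11:q3, 12:dot, 15:dot, 16:dot edges: (0,6,i); (1,5,i); (4,11,i); (5,2,o); (6,2,o); (11,1,o); (12,4,hold); (15,0,hold); (16,2,hold)
step 2: rule r2; match: 0->6, 1->0, 2->2, 3->15; deleted nodes 15; deleted edges (15,0,hold); added nodes 17; added edges (17,2,hold); result: nodes: 0:s, 1:s, 2:s, 4:s, 5:q1, 6:q2, 11:q3, 12:dot, 16:dot, 17:dot edges: (0,6,i); (1,5,i); (4,11,i); (5,2,o); (6,2,o); (11,1,o); (12,4,hold); (16,2,hold); (17,2,hold)
final:
nodes: 0:s, 1:s, 2:s, 4:s, 5:q1, 6:q2, 11:q3, 12:dot, 16:dot, 17:dot
edges: (0,6,i); (1,5,i); (4,11,i); (5,2,o); (6,2,o); (11,1,o); (12,4,hold); (16,2,hold); (17,2,hold)


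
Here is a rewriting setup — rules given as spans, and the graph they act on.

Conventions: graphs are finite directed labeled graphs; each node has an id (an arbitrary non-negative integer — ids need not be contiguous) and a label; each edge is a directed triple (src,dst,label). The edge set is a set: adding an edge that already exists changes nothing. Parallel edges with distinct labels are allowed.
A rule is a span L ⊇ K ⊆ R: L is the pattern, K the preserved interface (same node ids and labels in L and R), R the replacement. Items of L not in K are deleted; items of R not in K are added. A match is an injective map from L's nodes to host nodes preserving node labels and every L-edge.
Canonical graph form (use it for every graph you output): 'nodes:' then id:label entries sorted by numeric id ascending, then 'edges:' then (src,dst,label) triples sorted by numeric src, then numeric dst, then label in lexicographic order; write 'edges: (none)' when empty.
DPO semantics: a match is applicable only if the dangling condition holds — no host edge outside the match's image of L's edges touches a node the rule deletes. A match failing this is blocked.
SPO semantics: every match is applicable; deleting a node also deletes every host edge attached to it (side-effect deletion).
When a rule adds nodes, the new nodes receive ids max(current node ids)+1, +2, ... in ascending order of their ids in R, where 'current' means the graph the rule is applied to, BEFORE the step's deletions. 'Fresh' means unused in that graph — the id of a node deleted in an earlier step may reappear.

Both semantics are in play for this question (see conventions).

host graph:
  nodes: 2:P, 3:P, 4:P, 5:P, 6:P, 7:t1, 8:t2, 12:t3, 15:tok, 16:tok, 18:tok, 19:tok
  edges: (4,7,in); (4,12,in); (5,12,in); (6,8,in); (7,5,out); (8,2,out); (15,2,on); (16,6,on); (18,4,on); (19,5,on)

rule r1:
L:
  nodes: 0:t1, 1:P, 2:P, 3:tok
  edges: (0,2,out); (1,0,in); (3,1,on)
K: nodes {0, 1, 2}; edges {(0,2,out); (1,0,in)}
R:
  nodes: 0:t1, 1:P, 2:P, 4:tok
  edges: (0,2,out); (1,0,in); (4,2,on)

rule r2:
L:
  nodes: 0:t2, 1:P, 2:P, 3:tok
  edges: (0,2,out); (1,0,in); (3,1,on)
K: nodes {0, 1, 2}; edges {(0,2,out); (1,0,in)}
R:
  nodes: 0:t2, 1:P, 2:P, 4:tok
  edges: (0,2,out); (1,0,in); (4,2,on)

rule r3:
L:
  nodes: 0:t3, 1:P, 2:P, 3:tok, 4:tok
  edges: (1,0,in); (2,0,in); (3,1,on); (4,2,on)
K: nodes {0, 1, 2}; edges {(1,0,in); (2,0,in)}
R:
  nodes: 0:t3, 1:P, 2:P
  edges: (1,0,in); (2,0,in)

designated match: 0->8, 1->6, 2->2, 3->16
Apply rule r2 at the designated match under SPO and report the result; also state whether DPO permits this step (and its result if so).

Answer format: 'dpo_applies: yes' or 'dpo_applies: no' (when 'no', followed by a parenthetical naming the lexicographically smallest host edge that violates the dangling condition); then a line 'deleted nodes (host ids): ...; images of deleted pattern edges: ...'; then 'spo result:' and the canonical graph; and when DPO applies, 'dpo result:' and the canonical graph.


dpo_applies: yes
deleted nodes (host ids): 16; images of deleted pattern edges: (16,6,on)
spo result:
nodes: 2:P, 3:P, 4:P, 5:P, 6:P, 7:t1, 8:t2, 12:t3, 15:tok, 18:tok, 19:tok, 20:tok
edges: (4,7,in); (4,12,in); (5,12,in); (6,8,in); (7,5,out); (8,2,out); (15,2,on); (18,4,on); (19,5,on); (20,2,on)
dpo result:
nodes: 2:P, 3:P, 4:P, 5:P, 6:P, 7:t1, 8:t2, 12:t3, 15:tok, 18:tok, 19:tok, 20:tok
edges: (4,7,in); (4,12,in); (5,12,in); (6,8,in); (7,5,out); (8,2,out); (15,2,on); (18,4,on); (19,5,on); (20,2,on)


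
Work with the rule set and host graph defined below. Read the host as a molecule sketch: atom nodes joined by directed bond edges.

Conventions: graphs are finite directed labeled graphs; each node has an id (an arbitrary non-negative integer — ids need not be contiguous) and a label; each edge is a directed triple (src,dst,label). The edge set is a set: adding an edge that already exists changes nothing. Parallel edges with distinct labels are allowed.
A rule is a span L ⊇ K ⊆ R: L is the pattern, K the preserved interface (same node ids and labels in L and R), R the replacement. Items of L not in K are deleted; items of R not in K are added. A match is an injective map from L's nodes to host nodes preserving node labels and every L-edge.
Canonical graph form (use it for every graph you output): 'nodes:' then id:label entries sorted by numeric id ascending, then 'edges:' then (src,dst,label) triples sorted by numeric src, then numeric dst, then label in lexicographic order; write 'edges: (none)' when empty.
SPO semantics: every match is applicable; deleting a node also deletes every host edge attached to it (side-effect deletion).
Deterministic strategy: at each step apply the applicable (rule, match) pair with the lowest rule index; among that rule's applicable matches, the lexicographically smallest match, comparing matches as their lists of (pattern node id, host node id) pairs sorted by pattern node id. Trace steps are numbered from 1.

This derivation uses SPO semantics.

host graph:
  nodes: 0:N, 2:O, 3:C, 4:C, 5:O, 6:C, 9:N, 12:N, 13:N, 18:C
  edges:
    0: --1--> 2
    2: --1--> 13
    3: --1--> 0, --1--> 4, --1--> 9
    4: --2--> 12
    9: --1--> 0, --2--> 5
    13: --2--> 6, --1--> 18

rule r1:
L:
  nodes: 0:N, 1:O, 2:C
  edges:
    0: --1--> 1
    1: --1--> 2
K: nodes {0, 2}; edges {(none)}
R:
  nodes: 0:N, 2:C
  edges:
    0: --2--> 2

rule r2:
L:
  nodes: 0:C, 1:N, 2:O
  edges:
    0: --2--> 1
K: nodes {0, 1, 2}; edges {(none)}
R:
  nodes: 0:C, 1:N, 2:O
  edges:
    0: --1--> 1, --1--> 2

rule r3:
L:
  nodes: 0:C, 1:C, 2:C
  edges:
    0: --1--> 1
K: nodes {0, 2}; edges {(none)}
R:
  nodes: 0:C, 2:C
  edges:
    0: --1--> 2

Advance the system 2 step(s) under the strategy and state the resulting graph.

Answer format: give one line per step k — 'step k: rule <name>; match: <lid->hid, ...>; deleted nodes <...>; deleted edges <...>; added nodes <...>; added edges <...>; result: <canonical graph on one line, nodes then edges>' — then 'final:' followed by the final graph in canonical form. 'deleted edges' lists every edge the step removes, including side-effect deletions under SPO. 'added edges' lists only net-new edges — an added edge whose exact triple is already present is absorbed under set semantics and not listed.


step 1: rule r2; match: 0->4, 1->12, 2->2; deleted nodes (none); deleted edges (4,12,2); added nodes (none); added edges (4,2,1); (4,12,1); result: nodes: 0:N, 2:O, 3:C, 4:C, 5:O, 6:C, 9:N, 12:N, 13:N, 18:C edges: (0,2,1); (2,13,1); (3,0,1); (3,4,1); (3,9,1); (4,2,1); (4,12,1); (9,0,1); (9,5,2); (13,6,2); (13,18,1)
step 2: rule r3; match: 0->3, 1->4, 2->6; deleted nodes 4; deleted edges (3,4,1); (4,2,1); (4,12,1); added nodes (none); added edges (3,6,1); result: nodes: 0:N, 2:O, 3:C, 5:O, 6:C, 9:N, 12:N, 13:N, 18:C edges: (0,2,1); (2,13,1); (3,0,1); (3,6,1); (3,9,1); (9,0,1); (9,5,2); (13,6,2); (13,18,1)
final:
nodes: 0:N, 2:O, 3:C, 5:O, 6:C, 9:N, 12:N, 13:N, 18:C
edges: (0,2,1); (2,13,1); (3,0,1); (3,6,1); (3,9,1); (9,0,1); (9,5,2); (13,6,2); (13,18,1)


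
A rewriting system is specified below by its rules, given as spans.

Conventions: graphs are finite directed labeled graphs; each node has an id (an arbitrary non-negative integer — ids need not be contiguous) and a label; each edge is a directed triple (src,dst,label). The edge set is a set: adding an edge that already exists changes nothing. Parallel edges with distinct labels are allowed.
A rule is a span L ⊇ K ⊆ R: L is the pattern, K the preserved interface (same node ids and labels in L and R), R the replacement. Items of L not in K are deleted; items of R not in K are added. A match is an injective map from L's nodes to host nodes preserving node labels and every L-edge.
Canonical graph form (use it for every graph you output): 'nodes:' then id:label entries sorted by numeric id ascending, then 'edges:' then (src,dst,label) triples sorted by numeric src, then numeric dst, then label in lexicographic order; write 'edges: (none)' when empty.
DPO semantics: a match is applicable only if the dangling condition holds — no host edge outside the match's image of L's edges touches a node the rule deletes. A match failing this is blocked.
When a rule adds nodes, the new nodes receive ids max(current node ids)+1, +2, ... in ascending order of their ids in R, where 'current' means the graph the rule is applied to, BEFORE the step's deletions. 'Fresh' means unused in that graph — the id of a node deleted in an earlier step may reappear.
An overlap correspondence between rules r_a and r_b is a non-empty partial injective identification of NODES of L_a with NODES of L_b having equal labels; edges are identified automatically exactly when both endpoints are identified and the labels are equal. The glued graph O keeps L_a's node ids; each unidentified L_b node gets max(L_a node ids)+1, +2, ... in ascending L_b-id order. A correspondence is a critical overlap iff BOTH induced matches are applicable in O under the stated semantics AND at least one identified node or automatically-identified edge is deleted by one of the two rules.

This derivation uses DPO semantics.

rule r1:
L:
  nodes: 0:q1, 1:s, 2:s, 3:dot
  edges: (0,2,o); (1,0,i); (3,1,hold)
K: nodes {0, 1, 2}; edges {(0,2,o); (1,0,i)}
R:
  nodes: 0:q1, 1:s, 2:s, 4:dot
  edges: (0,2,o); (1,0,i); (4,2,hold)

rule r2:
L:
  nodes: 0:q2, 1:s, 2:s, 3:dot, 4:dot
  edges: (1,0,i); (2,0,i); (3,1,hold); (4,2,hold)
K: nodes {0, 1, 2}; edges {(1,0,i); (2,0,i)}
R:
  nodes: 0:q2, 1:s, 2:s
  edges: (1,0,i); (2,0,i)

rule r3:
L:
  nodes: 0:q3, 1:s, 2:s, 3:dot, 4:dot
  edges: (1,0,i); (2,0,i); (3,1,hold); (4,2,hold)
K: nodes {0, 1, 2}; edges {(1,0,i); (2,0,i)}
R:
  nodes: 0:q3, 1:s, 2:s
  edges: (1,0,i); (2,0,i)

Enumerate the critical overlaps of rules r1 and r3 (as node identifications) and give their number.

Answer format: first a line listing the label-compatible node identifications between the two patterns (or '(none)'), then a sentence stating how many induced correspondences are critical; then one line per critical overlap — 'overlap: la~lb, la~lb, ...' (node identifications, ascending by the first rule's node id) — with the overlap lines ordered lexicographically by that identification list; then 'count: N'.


label-compatible node identifications between L(r1) and L(r3): 1~1, 1~2, 2~1, 2~2, 3~3, 3~4
4 of the induced correspondences are critical overlaps of r1 and r3.
overlap: 1~1, 2~2, 3~3
overlap: 1~1, 3~3
overlap: 1~2, 2~1, 3~4
overlap: 1~2, 3~4
count: 4


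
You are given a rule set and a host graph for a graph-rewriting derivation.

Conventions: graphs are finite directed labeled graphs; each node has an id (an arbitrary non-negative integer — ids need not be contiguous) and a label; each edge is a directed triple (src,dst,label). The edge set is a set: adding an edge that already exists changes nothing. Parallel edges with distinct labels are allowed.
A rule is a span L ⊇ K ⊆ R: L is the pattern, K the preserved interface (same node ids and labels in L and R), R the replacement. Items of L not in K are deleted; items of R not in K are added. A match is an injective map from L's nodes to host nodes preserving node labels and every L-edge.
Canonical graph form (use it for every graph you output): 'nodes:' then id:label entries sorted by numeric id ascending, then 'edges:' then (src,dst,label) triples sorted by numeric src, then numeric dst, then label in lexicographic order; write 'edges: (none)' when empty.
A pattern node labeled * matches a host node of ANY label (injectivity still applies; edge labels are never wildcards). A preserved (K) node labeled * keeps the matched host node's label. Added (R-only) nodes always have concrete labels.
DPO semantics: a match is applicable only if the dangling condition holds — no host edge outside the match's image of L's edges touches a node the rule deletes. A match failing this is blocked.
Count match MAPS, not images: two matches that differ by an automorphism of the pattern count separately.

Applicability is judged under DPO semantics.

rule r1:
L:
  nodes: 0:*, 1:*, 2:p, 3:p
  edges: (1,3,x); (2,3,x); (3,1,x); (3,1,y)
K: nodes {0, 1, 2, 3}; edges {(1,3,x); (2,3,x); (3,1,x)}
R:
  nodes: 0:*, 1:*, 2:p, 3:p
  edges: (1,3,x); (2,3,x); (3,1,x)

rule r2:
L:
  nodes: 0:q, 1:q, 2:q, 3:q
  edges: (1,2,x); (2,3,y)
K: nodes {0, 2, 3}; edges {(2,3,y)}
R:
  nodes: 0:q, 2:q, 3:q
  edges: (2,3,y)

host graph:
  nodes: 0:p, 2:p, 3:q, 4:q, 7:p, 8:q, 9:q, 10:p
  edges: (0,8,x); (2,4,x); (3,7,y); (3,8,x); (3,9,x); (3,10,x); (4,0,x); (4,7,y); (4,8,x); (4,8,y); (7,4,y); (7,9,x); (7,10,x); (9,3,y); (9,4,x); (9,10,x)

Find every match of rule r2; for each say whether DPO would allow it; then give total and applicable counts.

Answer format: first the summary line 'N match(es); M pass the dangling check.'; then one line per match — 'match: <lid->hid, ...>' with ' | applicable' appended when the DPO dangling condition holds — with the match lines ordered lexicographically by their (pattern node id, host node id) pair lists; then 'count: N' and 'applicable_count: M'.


1 match(es); 0 pass the dangling check.
match: 0->3, 1->9, 2->4, 3->8
count: 1
applicable_count: 0


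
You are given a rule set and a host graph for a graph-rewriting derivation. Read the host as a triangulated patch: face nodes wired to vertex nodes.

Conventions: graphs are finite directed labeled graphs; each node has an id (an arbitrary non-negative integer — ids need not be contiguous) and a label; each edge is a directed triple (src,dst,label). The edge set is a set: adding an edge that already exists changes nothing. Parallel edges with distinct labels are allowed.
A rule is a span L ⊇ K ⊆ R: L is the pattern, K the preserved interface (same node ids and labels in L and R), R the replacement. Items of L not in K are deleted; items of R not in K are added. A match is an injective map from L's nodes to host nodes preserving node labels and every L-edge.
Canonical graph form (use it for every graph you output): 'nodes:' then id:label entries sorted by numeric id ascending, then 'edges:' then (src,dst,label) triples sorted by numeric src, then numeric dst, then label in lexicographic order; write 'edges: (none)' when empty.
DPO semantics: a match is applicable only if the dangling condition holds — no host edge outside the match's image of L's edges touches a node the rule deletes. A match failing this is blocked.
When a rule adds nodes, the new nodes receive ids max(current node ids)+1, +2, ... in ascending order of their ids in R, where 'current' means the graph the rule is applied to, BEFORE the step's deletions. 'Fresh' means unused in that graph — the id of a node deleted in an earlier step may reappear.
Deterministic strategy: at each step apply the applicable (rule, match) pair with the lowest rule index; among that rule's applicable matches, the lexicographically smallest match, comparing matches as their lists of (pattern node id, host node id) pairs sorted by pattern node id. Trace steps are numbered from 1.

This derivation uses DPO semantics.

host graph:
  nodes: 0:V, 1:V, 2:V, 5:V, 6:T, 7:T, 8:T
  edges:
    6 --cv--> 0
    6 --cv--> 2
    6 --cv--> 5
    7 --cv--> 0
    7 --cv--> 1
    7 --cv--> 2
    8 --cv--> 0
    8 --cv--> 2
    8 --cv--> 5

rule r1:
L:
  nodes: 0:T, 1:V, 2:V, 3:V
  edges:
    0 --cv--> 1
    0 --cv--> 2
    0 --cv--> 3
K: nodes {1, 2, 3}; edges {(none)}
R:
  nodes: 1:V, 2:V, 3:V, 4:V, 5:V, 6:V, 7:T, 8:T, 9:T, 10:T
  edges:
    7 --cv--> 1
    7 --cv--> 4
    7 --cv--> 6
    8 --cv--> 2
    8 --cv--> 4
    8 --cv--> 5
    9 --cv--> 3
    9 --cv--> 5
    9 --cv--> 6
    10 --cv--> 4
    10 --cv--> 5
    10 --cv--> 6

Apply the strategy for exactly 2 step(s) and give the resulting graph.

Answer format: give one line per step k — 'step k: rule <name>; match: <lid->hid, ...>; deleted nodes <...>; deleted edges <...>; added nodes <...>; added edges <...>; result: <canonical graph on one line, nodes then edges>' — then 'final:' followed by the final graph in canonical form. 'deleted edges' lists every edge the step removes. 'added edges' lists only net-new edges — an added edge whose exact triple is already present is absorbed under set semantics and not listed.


step 1: rule r1; match: 0->6, 1->0, 2->2, 3->5; deleted nodes 6; deleted edges (6,0,cv); (6,2,cv); (6,5,cv); added nodes 9, 10, 11, 12, 13, 14, 15; added edges (12,0,cv); (12,9,cv); (12,11,cv); (13,2,cv); (13,9,cv); (13,10,cv); (14,5,cv); (14,10,cv); (14,11,cv); (15,9,cv); (15,10,cv); (15,11,cv); result: nodes: 0:V, 1:V, 2:V, 5:V, 7:T, 8:T, 9:V, 10:V, 11:V, 12:T, 13:T, 14:T, 15:T edges: (7,0,cv); (7,1,cv); (7,2,cv); (8,0,cv); (8,2,cv); (8,5,cv); (12,0,cv); (12,9,cv); (12,11,cv); (13,2,cv); (13,9,cv); (13,10,cv); (14,5,cv); (14,10,cv); (14,11,cv); (15,9,cv); (15,10,cv); (15,11,cv)
step 2: rule r1; match: 0->7, 1->0, 2->1, 3->2; deleted nodes 7; deleted edges (7,0,cv); (7,1,cv); (7,2,cv); added nodes 16, 17, 18, 19, 20, 21, 22; added edges (19,0,cv); (19,16,cv); (19,18,cv); (20,1,cv); (20,16,cv); (20,17,cv); (21,2,cv); (21,17,cv); (21,18,cv); (22,16,cv); (22,17,cv); (22,18,cv); result: nodes: 0:V, 1:V, 2:V, 5:V, 8:T, 9:V, 10:V, 11:V, 12:T, 13:T, 14:T, 15:T, 16:V, 17:V, 18:V, 19:T, 20:T, 21:T, 22:T edges: (8,0,cv); (8,2,cv); (8,5,cv); (12,0,cv); (12,9,cv); (12,11,cv); (13,2,cv); (13,9,cv); (13,10,cv); (14,5,cv); (14,10,cv); (14,11,cv); (15,9,cv); (15,10,cv); (15,11,cv); (19,0,cv); (19,16,cv); (19,18,cv); (20,1,cv); (20,16,cv); (20,17,cv); (21,2,cv); (21,17,cv); (21,18,cv); (22,16,cv); (22,17,cv); (22,18,cv)
final:
nodes: 0:V, 1:V, 2:V, 5:V, 8:T, 9:V, 10:V, 11:V, 12:T, 13:T, 14:T, 15:T, 16:V, 17:V, 18:V, 19:T, 20:T, 21:T, 22:T
edges: (8,0,cv); (8,2,cv); (8,5,cv); (12,0,cv); (12,9,cv); (12,11,cv); (13,2,cv); (13,9,cv); (13,10,cv); (14,5,cv); (14,10,cv); (14,11,cv); (15,9,cv); (15,10,cv); (15,11,cv); (19,0,cv); (19,16,cv); (19,18,cv); (20,1,cv); (20,16,cv); (20,17,cv); (21,2,cv); (21,17,cv); (21,18,cv); (22,16,cv); (22,17,cv); (22,18,cv)


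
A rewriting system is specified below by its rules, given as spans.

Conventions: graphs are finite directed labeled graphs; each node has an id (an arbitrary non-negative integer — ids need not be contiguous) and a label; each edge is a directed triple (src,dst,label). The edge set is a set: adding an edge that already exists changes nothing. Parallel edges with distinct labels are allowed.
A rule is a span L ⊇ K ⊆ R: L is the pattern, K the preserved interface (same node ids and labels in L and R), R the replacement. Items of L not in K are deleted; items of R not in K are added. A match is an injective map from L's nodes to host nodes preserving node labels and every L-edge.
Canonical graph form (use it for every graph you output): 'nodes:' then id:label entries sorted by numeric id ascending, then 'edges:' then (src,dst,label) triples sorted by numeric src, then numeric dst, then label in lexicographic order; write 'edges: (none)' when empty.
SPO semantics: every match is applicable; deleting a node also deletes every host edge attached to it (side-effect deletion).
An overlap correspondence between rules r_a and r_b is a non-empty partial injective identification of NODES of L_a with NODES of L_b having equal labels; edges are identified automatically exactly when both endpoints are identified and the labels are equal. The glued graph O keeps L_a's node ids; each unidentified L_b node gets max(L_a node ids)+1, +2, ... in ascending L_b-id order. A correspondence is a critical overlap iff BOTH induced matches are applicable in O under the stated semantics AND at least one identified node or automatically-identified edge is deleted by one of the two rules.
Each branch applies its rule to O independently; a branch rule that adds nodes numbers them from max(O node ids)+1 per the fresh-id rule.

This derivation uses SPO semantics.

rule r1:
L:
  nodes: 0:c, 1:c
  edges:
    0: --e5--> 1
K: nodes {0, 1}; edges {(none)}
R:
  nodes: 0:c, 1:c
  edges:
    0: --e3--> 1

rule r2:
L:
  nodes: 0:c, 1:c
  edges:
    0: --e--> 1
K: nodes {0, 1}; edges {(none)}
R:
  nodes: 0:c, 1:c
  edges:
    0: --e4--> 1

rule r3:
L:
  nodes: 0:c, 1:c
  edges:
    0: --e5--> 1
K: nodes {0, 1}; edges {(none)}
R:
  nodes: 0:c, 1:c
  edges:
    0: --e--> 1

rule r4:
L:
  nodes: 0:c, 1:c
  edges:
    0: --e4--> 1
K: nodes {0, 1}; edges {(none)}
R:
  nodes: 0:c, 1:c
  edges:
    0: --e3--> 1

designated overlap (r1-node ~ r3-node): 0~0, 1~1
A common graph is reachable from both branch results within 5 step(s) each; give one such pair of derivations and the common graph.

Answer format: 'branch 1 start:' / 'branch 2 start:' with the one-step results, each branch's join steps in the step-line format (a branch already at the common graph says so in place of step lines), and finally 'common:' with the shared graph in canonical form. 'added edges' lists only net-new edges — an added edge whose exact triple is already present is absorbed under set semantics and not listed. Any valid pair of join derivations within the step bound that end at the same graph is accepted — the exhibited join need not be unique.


branch 1 start:
nodes: 0:c, 1:c
edges: (0,1,e3)
branch 2 start:
nodes: 0:c, 1:c
edges: (0,1,e)
branch 1: already at the common graph (0 steps)
branch 2 step 1: rule r2; match: 0->0, 1->1; deleted nodes (none); deleted edges (0,1,e); added nodes (none); added edges (0,1,e4); result: nodes: 0:c, 1:c edges: (0,1,e4)
branch 2 step 2: rule r4; match: 0->0, 1->1; deleted nodes (none); deleted edges (0,1,e4); added nodes (none); added edges (0,1,e3); result: nodes: 0:c, 1:c edges: (0,1,e3)
common:
nodes: 0:c, 1:c
edges: (0,1,e3)


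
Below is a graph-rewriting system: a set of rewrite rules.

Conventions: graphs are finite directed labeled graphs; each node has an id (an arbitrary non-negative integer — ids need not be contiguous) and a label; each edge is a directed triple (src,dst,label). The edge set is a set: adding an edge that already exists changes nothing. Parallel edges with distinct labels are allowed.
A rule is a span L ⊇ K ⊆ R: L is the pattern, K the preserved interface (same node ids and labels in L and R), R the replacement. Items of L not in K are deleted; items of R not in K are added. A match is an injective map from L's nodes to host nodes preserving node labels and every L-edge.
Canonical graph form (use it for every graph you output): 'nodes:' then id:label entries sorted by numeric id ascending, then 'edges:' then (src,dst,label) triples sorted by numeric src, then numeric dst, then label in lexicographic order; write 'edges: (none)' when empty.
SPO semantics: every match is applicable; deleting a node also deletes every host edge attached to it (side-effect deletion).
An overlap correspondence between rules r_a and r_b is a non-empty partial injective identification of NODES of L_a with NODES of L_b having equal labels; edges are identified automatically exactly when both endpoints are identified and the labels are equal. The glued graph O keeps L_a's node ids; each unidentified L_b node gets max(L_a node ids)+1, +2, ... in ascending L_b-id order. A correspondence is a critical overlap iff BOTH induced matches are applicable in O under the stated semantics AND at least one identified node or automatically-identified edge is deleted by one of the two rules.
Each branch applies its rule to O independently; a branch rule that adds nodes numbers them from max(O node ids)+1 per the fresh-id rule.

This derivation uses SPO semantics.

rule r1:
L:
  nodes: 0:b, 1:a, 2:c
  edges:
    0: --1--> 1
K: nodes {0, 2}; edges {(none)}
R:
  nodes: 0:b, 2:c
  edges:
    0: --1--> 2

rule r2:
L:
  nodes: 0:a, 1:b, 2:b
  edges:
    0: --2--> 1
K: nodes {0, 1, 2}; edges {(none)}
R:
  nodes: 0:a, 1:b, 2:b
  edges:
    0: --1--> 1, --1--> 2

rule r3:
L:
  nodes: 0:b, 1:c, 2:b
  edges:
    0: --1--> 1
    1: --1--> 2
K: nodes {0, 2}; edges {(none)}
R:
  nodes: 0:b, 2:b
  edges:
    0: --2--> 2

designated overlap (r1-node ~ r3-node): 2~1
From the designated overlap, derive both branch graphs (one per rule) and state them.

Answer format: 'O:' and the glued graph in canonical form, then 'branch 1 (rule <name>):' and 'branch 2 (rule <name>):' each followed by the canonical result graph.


O:
nodes: 0:b, 1:a, 2:c, 3:b, 4:b
edges: (0,1,1); (2,4,1); (3,2,1)
branch 1 (rule r1):
nodes: 0:b, 2:c, 3:b, 4:b
edges: (0,2,1); (2,4,1); (3,2,1)
branch 2 (rule r3):
nodes: 0:b, 1:a, 3:b, 4:b
edges: (0,1,1); (3,4,2)


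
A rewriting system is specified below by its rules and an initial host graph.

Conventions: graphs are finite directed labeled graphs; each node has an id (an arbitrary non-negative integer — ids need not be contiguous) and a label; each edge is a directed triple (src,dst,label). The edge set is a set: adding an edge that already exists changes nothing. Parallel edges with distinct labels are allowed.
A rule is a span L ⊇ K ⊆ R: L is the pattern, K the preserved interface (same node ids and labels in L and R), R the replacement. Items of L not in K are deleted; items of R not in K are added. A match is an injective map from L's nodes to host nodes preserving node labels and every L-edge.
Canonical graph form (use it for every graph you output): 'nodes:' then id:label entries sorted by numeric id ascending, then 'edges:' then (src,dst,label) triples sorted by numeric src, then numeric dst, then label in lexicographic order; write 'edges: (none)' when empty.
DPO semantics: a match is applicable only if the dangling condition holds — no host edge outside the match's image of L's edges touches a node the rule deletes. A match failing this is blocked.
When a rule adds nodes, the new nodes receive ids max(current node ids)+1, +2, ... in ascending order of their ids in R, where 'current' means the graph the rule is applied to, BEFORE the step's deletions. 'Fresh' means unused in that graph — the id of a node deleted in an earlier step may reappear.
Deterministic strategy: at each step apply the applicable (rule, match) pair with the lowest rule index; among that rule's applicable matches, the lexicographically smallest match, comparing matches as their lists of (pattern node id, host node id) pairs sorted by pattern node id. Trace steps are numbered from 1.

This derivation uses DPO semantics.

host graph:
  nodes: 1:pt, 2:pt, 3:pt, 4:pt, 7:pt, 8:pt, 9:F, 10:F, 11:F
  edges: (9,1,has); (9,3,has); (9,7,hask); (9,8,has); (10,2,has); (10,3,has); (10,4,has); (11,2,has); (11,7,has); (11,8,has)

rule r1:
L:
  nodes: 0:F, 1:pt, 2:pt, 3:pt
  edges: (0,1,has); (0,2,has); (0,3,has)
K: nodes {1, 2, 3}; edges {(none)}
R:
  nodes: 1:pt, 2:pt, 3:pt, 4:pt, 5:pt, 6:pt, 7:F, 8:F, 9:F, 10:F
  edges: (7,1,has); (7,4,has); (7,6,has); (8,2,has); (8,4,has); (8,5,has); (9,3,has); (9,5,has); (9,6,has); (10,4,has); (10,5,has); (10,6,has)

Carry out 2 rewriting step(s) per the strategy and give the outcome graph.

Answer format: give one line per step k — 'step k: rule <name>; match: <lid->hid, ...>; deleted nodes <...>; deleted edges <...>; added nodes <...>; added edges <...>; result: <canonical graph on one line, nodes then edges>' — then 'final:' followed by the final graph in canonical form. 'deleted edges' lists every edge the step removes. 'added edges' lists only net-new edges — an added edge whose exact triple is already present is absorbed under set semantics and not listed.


step 1: rule r1; match: 0->10, 1->2, 2->3, 3->4; deleted nodes 10; deleted edges (10,2,has); (10,3,has); (10,4,has); added nodes 12, 13, 14, 15, 16, 17, 18; added edges (15,2,has); (15,12,has); (15,14,has); (16,3,has); (16,12,has); (16,13,has); (17,4,has); (17,13,has); (17,14,has); (18,12,has); (18,13,has); (18,14,has); result: nodes: 1:pt, 2:pt, 3:pt, 4:pt, 7:pt, 8:pt, 9:F, 11:F, 12:pt, 13:pt, 14:pt, 15:F, 16:F, 17:F, 18:F edges: (9,1,has); (9,3,has); (9,7,hask); (9,8,has); (11,2,has); (11,7,has); (11,8,has); (15,2,has); (15,12,has); (15,14,has); (16,3,has); (16,12,has); (16,13,has); (17,4,has); (17,13,has); (17,14,has); (18,12,has); (18,13,has); (18,14,has)
step 2: rule r1; match: 0->11, 1->2, 2->7, 3->8; deleted nodes 11; deleted edges (11,2,has); (11,7,has); (11,8,has); added nodes 19, 20, 21, 22, 23, 24, 25; added edges (22,2,has); (22,19,has); (22,21,has); (23,7,has); (23,19,has); (23,20,has); (24,8,has); (24,20,has); (24,21,has); (25,19,has); (25,20,has); (25,21,has); result: nodes: 1:pt, 2:pt, 3:pt, 4:pt, 7:pt, 8:pt, 9:F, 12:pt, 13:pt, 14:pt, 15:F, 16:F, 17:F, 18:F, 19:pt, 20:pt, 21:pt, 22:F, 23:F, 24:F, 25:F edges: (9,1,has); (9,3,has); (9,7,hask); (9,8,has); (15,2,has); (15,12,has); (15,14,has); (16,3,has); (16,12,has); (16,13,has); (17,4,has); (17,13,has); (17,14,has); (18,12,has); (18,13,has); (18,14,has); (22,2,has); (22,19,has); (22,21,has); (23,7,has); (23,19,has); (23,20,has); (24,8,has); (24,20,has); (24,21,has); (25,19,has); (25,20,has); (25,21,has)
final:
nodes: 1:pt, 2:pt, 3:pt, 4:pt, 7:pt, 8:pt, 9:F, 12:pt, 13:pt, 14:pt, 15:F, 16:F, 17:F, 18:F, 19:pt, 20:pt, 21:pt, 22:F, 23:F, 24:F, 25:F
edges: (9,1,has); (9,3,has); (9,7,hask); (9,8,has); (15,2,has); (15,12,has); (15,14,has); (16,3,has); (16,12,has); (16,13,has); (17,4,has); (17,13,has); (17,14,has); (18,12,has); (18,13,has); (18,14,has); (22,2,has); (22,19,has); (22,21,has); (23,7,has); (23,19,has); (23,20,has); (24,8,has); (24,20,has); (24,21,has); (25,19,has); (25,20,has); (25,21,has)


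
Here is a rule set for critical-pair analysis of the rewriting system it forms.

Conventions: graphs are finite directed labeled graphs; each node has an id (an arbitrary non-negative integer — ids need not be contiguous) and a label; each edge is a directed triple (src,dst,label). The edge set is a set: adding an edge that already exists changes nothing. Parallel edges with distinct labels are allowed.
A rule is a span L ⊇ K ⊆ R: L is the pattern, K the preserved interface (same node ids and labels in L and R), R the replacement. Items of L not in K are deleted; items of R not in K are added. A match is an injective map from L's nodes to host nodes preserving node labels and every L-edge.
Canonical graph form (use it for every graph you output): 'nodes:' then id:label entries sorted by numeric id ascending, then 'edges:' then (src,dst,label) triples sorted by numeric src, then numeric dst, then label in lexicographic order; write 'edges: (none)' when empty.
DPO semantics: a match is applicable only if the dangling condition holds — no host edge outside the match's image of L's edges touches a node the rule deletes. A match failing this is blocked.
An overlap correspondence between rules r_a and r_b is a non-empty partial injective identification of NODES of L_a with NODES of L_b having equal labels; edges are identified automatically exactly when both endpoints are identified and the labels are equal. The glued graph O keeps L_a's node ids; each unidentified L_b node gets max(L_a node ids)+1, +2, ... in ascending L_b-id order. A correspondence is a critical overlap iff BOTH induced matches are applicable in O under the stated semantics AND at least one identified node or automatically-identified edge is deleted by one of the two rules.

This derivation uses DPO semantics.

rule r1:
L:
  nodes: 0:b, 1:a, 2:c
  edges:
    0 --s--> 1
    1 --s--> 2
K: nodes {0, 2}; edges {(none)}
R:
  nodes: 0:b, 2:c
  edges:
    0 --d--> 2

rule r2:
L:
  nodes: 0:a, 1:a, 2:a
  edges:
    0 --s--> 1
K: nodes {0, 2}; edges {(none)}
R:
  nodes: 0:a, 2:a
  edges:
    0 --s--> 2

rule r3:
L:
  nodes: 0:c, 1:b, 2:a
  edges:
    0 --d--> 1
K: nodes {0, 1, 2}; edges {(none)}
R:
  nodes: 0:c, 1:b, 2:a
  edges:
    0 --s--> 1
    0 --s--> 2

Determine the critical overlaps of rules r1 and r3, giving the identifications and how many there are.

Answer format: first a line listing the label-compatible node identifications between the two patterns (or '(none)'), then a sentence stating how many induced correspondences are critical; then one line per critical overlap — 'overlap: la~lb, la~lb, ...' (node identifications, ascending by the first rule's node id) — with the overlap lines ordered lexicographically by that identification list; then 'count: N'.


label-compatible node identifications between L(r1) and L(r3): 0~1, 1~2, 2~0
4 of the induced correspondences are critical overlaps of r1 and r3.
overlap: 0~1, 1~2
overlap: 0~1, 1~2, 2~0
overlap: 1~2
overlap: 1~2, 2~0
count: 4


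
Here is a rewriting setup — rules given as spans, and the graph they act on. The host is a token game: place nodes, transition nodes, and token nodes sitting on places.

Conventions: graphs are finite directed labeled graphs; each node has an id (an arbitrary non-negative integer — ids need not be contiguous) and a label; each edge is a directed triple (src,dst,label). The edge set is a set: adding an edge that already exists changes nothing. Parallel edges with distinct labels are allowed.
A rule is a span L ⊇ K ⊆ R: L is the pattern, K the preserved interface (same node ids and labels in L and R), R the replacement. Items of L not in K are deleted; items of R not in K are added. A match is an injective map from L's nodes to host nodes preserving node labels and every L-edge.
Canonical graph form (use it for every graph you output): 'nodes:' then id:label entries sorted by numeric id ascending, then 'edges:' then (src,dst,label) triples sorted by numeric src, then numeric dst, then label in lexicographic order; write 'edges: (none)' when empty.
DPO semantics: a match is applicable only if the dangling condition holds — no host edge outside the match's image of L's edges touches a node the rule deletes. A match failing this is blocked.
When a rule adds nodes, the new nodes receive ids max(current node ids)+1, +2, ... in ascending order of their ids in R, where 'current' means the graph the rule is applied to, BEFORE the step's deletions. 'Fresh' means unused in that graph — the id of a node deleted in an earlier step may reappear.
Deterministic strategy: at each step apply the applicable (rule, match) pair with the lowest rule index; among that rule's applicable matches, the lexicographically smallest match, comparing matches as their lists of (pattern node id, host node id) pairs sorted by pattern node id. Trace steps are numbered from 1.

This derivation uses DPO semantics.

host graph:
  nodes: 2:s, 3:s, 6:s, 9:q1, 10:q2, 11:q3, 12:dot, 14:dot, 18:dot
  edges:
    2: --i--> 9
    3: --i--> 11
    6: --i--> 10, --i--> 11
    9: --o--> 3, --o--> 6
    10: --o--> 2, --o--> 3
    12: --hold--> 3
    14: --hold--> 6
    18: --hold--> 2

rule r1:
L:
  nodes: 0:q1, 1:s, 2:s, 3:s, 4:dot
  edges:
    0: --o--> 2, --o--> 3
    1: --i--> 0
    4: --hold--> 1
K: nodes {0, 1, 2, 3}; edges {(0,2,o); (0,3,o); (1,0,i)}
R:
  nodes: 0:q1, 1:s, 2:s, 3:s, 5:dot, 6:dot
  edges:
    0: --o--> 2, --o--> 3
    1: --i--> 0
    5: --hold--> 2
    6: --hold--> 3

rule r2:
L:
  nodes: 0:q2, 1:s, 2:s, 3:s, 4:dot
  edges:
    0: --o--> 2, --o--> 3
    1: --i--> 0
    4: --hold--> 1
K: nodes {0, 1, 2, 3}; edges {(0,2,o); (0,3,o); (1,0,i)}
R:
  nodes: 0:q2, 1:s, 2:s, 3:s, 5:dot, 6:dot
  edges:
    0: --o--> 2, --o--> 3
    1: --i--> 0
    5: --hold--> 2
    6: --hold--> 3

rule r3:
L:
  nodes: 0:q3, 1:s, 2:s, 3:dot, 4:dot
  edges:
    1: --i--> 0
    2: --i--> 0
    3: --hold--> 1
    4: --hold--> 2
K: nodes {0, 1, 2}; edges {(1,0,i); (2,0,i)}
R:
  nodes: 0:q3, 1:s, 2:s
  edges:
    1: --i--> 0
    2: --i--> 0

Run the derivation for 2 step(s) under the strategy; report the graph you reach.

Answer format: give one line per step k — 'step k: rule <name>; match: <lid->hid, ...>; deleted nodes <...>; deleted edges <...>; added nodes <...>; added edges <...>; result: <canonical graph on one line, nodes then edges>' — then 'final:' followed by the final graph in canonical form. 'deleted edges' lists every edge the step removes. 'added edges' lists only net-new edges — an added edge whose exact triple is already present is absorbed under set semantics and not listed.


step 1: rule r1; match: 0->9, 1->2, 2->3, 3->6, 4->18; deleted nodes 18; deleted edges (18,2,hold); added nodes 19, 20; added edges (19,3,hold); (20,6,hold); result: nodes: 2:s, 3:s, 6:s, 9:q1, 10:q2, 11:q3, 12:dot, 14:dot, 19:dot, 20:dot edges: (2,9,i); (3,11,i); (6,10,i); (6,11,i); (9,3,o); (9,6,o); (10,2,o); (10,3,o); (12,3,hold); (14,6,hold); (19,3,hold); (20,6,hold)
step 2: rule r2; match: 0->10, 1->6, 2->2, 3->3, 4->14; deleted nodes 14; deleted edges (14,6,hold); added nodes 21, 22; added edges (21,2,hold); (22,3,hold); result: nodes: 2:s, 3:s, 6:s, 9:q1, 10:q2, 11:q3, 12:dot, 19:dot, 20:dot, 21:dot, 22:dot edges: (2,9,i); (3,11,i); (6,10,i); (6,11,i); (9,3,o); (9,6,o); (10,2,o); (10,3,o); (12,3,hold); (19,3,hold); (20,6,hold); (21,2,hold); (22,3,hold)
final:
nodes: 2:s, 3:s, 6:s, 9:q1, 10:q2, 11:q3, 12:dot, 19:dot, 20:dot, 21:dot, 22:dot
edges: (2,9,i); (3,11,i); (6,10,i); (6,11,i); (9,3,o); (9,6,o); (10,2,o); (10,3,o); (12,3,hold); (19,3,hold); (20,6,hold); (21,2,hold); (22,3,hold)
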